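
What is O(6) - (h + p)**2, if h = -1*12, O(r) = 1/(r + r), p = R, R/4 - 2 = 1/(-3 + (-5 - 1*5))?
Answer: -37463/2028 ≈ -18.473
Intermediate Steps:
R = 100/13 (R = 8 + 4/(-3 + (-5 - 1*5)) = 8 + 4/(-3 + (-5 - 5)) = 8 + 4/(-3 - 10) = 8 + 4/(-13) = 8 + 4*(-1/13) = 8 - 4/13 = 100/13 ≈ 7.6923)
p = 100/13 ≈ 7.6923
O(r) = 1/(2*r)
h = -12
O(6) - (h + p)**2 = (1/2)/6 - (-12 + 100/13)**2 = (1/2)*(1/6) - (-56/13)**2 = 1/12 - 1*3136/169 = 1/12 - 3136/169 = -37463/2028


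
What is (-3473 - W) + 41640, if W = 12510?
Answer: 25657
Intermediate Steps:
(-3473 - W) + 41640 = (-3473 - 1*12510) + 41640 = (-3473 - 12510) + 41640 = -15983 + 41640 = 25657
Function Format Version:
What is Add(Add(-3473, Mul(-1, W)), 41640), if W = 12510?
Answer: 25657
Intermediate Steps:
Add(Add(-3473, Mul(-1, W)), 41640) = Add(Add(-3473, Mul(-1, 12510)), 41640) = Add(Add(-3473, -12510), 41640) = Add(-15983, 41640) = 25657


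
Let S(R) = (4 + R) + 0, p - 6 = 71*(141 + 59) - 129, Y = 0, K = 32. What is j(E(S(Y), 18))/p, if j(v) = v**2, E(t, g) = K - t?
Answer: 112/2011 ≈ 0.055694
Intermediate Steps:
p = 14077 (p = 6 + (71*(141 + 59) - 129) = 6 + (71*200 - 129) = 6 + (14200 - 129) = 6 + 14071 = 14077)
S(R) = 4 + R
E(t, g) = 32 - t
j(E(S(Y), 18))/p = (32 - (4 + 0))**2/14077 = (32 - 1*4)**2*(1/14077) = (32 - 4)**2*(1/14077) = 28**2*(1/14077) = 784*(1/14077) = 112/2011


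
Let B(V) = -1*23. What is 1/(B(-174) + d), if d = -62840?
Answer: -1/62863 ≈ -1.5908e-5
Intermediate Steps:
B(V) = -23
1/(B(-174) + d) = 1/(-23 - 62840) = 1/(-62863) = -1/62863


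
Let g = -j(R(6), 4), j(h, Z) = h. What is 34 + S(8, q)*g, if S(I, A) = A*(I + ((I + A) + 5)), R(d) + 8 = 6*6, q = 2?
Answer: -1254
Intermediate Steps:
R(d) = 28 (R(d) = -8 + 6*6 = -8 + 36 = 28)
g = -28 (g = -1*28 = -28)
S(I, A) = A*(5 + A + 2*I) (S(I, A) = A*(I + ((A + I) + 5)) = A*(I + (5 + A + I)) = A*(5 + A + 2*I))
34 + S(8, q)*g = 34 + (2*(5 + 2 + 2*8))*(-28) = 34 + (2*(5 + 2 + 16))*(-28) = 34 + (2*23)*(-28) = 34 + 46*(-28) = 34 - 1288 = -1254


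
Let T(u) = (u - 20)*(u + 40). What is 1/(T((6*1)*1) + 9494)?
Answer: 1/8850 ≈ 0.00011299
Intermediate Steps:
T(u) = (-20 + u)*(40 + u)
1/(T((6*1)*1) + 9494) = 1/((-800 + ((6*1)*1)² + 20*((6*1)*1)) + 9494) = 1/((-800 + (6*1)² + 20*(6*1)) + 9494) = 1/((-800 + 6² + 20*6) + 9494) = 1/((-800 + 36 + 120) + 9494) = 1/(-644 + 9494) = 1/8850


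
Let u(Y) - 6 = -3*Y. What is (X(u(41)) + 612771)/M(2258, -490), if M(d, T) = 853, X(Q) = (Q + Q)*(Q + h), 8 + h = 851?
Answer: 442887/853 ≈ 519.21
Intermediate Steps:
h = 843 (h = -8 + 851 = 843)
u(Y) = 6 - 3*Y
X(Q) = 2*Q*(843 + Q) (X(Q) = (Q + Q)*(Q + 843) = (2*Q)*(843 + Q) = 2*Q*(843 + Q))
(X(u(41)) + 612771)/M(2258, -490) = (2*(6 - 3*41)*(843 + (6 - 3*41)) + 612771)/853 = (2*(6 - 123)*(843 + (6 - 123)) + 612771)*(1/853) = (2*(-117)*(843 - 117) + 612771)*(1/853) = (2*(-117)*726 + 612771)*(1/853) = (-169884 + 612771)*(1/853) = 442887*(1/853) = 442887/853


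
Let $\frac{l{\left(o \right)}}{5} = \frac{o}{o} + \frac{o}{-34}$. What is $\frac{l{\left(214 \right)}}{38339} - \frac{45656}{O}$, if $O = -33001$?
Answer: $\frac{29742041078}{21508830763} \approx 1.3828$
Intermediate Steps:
$l{\left(o \right)} = 5 - \frac{5 o}{34}$ ($l{\left(o \right)} = 5 \left(\frac{o}{o} + \frac{o}{-34}\right) = 5 \left(1 + o \left(- \frac{1}{34}\right)\right) = 5 \left(1 - \frac{o}{34}\right) = 5 - \frac{5 o}{34}$)
$\frac{l{\left(214 \right)}}{38339} - \frac{45656}{O} = \frac{5 - \frac{535}{17}}{38339} - \frac{45656}{-33001} = \left(5 - \frac{535}{17}\right) \frac{1}{38339} - - \frac{45656}{33001} = \left(- \frac{450}{17}\right) \frac{1}{38339} + \frac{45656}{33001} = - \frac{450}{651763} + \frac{45656}{33001} = \frac{29742041078}{21508830763}$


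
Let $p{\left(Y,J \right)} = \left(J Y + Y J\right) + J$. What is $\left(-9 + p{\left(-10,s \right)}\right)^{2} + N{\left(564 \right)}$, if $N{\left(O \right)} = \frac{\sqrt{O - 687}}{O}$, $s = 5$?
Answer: $10816 + \frac{i \sqrt{123}}{564} \approx 10816.0 + 0.019664 i$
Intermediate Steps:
$p{\left(Y,J \right)} = J + 2 J Y$ ($p{\left(Y,J \right)} = \left(J Y + J Y\right) + J = 2 J Y + J = J + 2 J Y$)
$N{\left(O \right)} = \frac{\sqrt{-687 + O}}{O}$
$\left(-9 + p{\left(-10,s \right)}\right)^{2} + N{\left(564 \right)} = \left(-9 + 5 \left(1 + 2 \left(-10\right)\right)\right)^{2} + \frac{\sqrt{-687 + 564}}{564} = \left(-9 + 5 \left(1 - 20\right)\right)^{2} + \frac{\sqrt{-123}}{564} = \left(-9 + 5 \left(-19\right)\right)^{2} + \frac{i \sqrt{123}}{564} = \left(-9 - 95\right)^{2} + \frac{i \sqrt{123}}{564} = \left(-104\right)^{2} + \frac{i \sqrt{123}}{564} = 10816 + \frac{i \sqrt{123}}{564}$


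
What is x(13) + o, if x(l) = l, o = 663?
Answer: 676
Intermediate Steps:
x(13) + o = 13 + 663 = 676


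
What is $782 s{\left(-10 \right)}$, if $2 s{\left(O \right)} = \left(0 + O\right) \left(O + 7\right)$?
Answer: $11730$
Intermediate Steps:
$s{\left(O \right)} = \frac{O \left(7 + O\right)}{2}$ ($s{\left(O \right)} = \frac{\left(0 + O\right) \left(O + 7\right)}{2} = \frac{O \left(7 + O\right)}{2}$)
$782 s{\left(-10 \right)} = 782 \cdot \frac{1}{2} \left(-10\right) \left(7 - 10\right) = 782 \cdot \frac{1}{2} \left(-10\right) \left(-3\right) = 782 \cdot 15 = 11730$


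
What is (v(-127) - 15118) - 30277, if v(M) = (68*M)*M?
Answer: 1051377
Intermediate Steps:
v(M) = 68*M²
(v(-127) - 15118) - 30277 = (68*(-127)² - 15118) - 30277 = (68*16129 - 15118) - 30277 = (1096772 - 15118) - 30277 = 1081654 - 30277 = 1051377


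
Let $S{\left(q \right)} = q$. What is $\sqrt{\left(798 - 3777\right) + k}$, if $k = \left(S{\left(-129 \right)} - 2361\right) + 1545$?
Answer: $6 i \sqrt{109} \approx 62.642 i$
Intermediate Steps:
$k = -945$ ($k = \left(-129 - 2361\right) + 1545 = -2490 + 1545 = -945$)
$\sqrt{\left(798 - 3777\right) + k} = \sqrt{\left(798 - 3777\right) - 945} = \sqrt{-2979 - 945} = \sqrt{-3924} = 6 i \sqrt{109}$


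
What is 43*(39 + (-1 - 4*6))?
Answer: 602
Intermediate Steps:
43*(39 + (-1 - 4*6)) = 43*(39 + (-1 - 24)) = 43*(39 - 25) = 43*14 = 602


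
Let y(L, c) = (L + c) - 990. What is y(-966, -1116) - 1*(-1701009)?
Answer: 1697937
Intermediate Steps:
y(L, c) = -990 + L + c
y(-966, -1116) - 1*(-1701009) = (-990 - 966 - 1116) - 1*(-1701009) = -3072 + 1701009 = 1697937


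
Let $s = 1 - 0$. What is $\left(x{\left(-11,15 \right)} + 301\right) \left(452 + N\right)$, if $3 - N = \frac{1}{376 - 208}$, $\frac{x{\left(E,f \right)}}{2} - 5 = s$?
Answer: $\frac{23925407}{168} \approx 1.4241 \cdot 10^{5}$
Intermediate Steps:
$s = 1$ ($s = 1 + 0 = 1$)
$x{\left(E,f \right)} = 12$ ($x{\left(E,f \right)} = 10 + 2 \cdot 1 = 10 + 2 = 12$)
$N = \frac{503}{168}$ ($N = 3 - \frac{1}{376 - 208} = 3 - \frac{1}{168} = \frac{503}{168} \approx 2.994$)
$\left(x{\left(-11,15 \right)} + 301\right) \left(452 + N\right) = \left(12 + 301\right) \left(452 + \frac{503}{168}\right) = 313 \cdot \frac{76439}{168} = \frac{23925407}{168}$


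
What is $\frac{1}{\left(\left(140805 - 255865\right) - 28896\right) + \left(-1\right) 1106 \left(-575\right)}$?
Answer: $\frac{1}{491994} \approx 2.0325 \cdot 10^{-6}$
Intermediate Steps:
$\frac{1}{\left(\left(140805 - 255865\right) - 28896\right) + \left(-1\right) 1106 \left(-575\right)} = \frac{1}{\left(-115060 - 28896\right) - -635950} = \frac{1}{-143956 + 635950} = \frac{1}{491994}$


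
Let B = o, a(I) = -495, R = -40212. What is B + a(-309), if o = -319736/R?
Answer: -4896301/10053 ≈ -487.05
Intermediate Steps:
o = 79934/10053 (o = -319736/(-40212) = -319736*(-1/40212) = 79934/10053 ≈ 7.9513)
B = 79934/10053 ≈ 7.9513
B + a(-309) = 79934/10053 - 495 = -4896301/10053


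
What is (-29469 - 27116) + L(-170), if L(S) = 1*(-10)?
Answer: -56595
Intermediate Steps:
L(S) = -10
(-29469 - 27116) + L(-170) = (-29469 - 27116) - 10 = -56585 - 10 = -56595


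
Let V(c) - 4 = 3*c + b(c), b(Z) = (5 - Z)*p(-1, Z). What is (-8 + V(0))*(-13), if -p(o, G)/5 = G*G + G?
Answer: 52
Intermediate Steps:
p(o, G) = -5*G - 5*G**2 (p(o, G) = -5*(G*G + G) = -5*(G**2 + G) = -5*(G + G**2) = -5*G - 5*G**2)
b(Z) = -5*Z*(1 + Z)*(5 - Z) (b(Z) = (5 - Z)*(-5*Z*(1 + Z)) = -5*Z*(1 + Z)*(5 - Z))
V(c) = 4 + 3*c + 5*c*(1 + c)*(-5 + c) (V(c) = 4 + (3*c + 5*c*(1 + c)*(-5 + c)) = 4 + 3*c + 5*c*(1 + c)*(-5 + c))
(-8 + V(0))*(-13) = (-8 + (4 + 3*0 + 5*0*(1 + 0)*(-5 + 0)))*(-13) = (-8 + (4 + 0 + 5*0*1*(-5)))*(-13) = (-8 + (4 + 0 + 0))*(-13) = (-8 + 4)*(-13) = -4*(-13) = 52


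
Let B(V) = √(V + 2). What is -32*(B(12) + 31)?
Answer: -992 - 32*√14 ≈ -1111.7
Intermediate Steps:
B(V) = √(2 + V)
-32*(B(12) + 31) = -32*(√(2 + 12) + 31) = -32*(√14 + 31) = -32*(31 + √14) = -992 - 32*√14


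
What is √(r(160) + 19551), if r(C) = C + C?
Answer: √19871 ≈ 140.96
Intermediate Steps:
r(C) = 2*C
√(r(160) + 19551) = √(2*160 + 19551) = √(320 + 19551) = √19871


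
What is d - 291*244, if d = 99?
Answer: -70905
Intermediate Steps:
d - 291*244 = 99 - 291*244 = 99 - 71004 = -70905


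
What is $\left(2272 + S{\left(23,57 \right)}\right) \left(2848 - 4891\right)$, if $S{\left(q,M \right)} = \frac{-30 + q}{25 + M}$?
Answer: $- \frac{380604771}{82} \approx -4.6415 \cdot 10^{6}$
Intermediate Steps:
$S{\left(q,M \right)} = \frac{-30 + q}{25 + M}$
$\left(2272 + S{\left(23,57 \right)}\right) \left(2848 - 4891\right) = \left(2272 + \frac{-30 + 23}{25 + 57}\right) \left(2848 - 4891\right) = \left(2272 + \frac{1}{82} \left(-7\right)\right) \left(-2043\right) = \left(2272 - \frac{7}{82}\right) \left(-2043\right) = \frac{186297}{82} \left(-2043\right) = - \frac{380604771}{82}$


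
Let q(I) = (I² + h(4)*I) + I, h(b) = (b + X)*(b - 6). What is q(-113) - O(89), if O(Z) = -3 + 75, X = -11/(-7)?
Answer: 96902/7 ≈ 13843.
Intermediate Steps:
X = 11/7 (X = -11*(-⅐) = 11/7 ≈ 1.5714)
h(b) = (-6 + b)*(11/7 + b) (h(b) = (b + 11/7)*(b - 6) = (11/7 + b)*(-6 + b) = (-6 + b)*(11/7 + b))
O(Z) = 72
q(I) = I² - 71*I/7 (q(I) = (I² + (-66/7 + 4² - 31/7*4)*I) + I = (I² + (-66/7 + 16 - 124/7)*I) + I = (I² - 78*I/7) + I = I² - 71*I/7)
q(-113) - O(89) = (⅐)*(-113)*(-71 + 7*(-113)) - 1*72 = (⅐)*(-113)*(-71 - 791) - 72 = (⅐)*(-113)*(-862) - 72 = 97406/7 - 72 = 96902/7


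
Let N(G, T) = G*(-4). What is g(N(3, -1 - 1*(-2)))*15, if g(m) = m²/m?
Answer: -180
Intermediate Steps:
N(G, T) = -4*G
g(m) = m
g(N(3, -1 - 1*(-2)))*15 = -4*3*15 = -12*15 = -180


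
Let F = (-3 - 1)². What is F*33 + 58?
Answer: 586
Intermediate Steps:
F = 16 (F = (-4)² = 16)
F*33 + 58 = 16*33 + 58 = 528 + 58 = 586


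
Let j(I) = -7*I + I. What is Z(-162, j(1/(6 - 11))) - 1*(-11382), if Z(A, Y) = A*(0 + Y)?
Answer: 55938/5 ≈ 11188.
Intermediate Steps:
j(I) = -6*I
Z(A, Y) = A*Y
Z(-162, j(1/(6 - 11))) - 1*(-11382) = -(-972)/(6 - 11) - 1*(-11382) = -(-972)/(-5) + 11382 = -(-972)*(-1)/5 + 11382 = -162*6/5 + 11382 = -972/5 + 11382 = 55938/5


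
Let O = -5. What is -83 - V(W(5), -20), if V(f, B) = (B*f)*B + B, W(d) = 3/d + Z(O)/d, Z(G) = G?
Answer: 97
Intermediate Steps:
W(d) = -2/d (W(d) = 3/d - 5/d = -2/d)
V(f, B) = B + f*B**2 (V(f, B) = f*B**2 + B = B + f*B**2)
-83 - V(W(5), -20) = -83 - (-20)*(1 - (-40)/5) = -83 - (-20)*(1 - 20*(-2/5)) = -83 - (-20)*(1 + 8) = -83 - (-20)*9 = -83 - 1*(-180) = -83 + 180 = 97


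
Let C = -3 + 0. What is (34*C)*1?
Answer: -102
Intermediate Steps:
C = -3
(34*C)*1 = (34*(-3))*1 = -102*1 = -102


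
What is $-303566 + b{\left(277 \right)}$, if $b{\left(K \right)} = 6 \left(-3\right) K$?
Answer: $-308552$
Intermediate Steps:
$b{\left(K \right)} = - 18 K$
$-303566 + b{\left(277 \right)} = -303566 - 4986 = -308552$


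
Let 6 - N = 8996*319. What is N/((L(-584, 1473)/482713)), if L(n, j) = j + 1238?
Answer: -1385250184934/2711 ≈ -5.1097e+8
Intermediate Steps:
L(n, j) = 1238 + j
N = -2869718 (N = 6 - 8996*319 = 6 - 1*2869724 = 6 - 2869724 = -2869718)
N/((L(-584, 1473)/482713)) = -2869718*482713/(1238 + 1473) = -2869718/(2711*(1/482713)) = -2869718/2711/482713 = -2869718*482713/2711 = -1385250184934/2711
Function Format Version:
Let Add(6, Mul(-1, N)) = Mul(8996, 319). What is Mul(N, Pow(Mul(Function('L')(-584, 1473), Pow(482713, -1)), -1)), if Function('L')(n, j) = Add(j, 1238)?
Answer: Rational(-1385250184934, 2711) ≈ -5.1097e+8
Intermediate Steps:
Function('L')(n, j) = Add(1238, j)
N = -2869718 (N = Add(6, Mul(-1, Mul(8996, 319))) = Add(6, Mul(-1, 2869724)) = Add(6, -2869724) = -2869718)
Mul(N, Pow(Mul(Function('L')(-584, 1473), Pow(482713, -1)), -1)) = Mul(-2869718, Pow(Mul(Add(1238, 1473), Pow(482713, -1)), -1)) = Mul(-2869718, Pow(Mul(2711, Rational(1, 482713)), -1)) = Mul(-2869718, Pow(Rational(2711, 482713), -1)) = Mul(-2869718, Rational(482713, 2711)) = Rational(-1385250184934, 2711)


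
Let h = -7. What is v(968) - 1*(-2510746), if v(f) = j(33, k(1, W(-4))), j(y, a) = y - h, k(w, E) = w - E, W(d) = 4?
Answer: 2510786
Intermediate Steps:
j(y, a) = 7 + y (j(y, a) = y - 1*(-7) = y + 7 = 7 + y)
v(f) = 40 (v(f) = 7 + 33 = 40)
v(968) - 1*(-2510746) = 40 - 1*(-2510746) = 40 + 2510746 = 2510786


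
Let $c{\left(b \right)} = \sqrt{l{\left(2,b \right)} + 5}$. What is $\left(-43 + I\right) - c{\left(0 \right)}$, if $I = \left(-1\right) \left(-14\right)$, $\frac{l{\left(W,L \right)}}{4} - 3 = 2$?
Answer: $-34$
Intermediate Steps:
$l{\left(W,L \right)} = 20$ ($l{\left(W,L \right)} = 12 + 4 \cdot 2 = 12 + 8 = 20$)
$I = 14$
$c{\left(b \right)} = 5$ ($c{\left(b \right)} = \sqrt{20 + 5} = \sqrt{25} = 5$)
$\left(-43 + I\right) - c{\left(0 \right)} = \left(-43 + 14\right) - 5 = -29 - 5 = -34$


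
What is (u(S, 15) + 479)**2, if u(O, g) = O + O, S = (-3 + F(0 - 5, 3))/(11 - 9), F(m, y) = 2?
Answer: 228484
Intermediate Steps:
S = -1/2 (S = (-3 + 2)/(11 - 9) = -1/2 ≈ -0.50000)
u(O, g) = 2*O
(u(S, 15) + 479)**2 = (2*(-1/2) + 479)**2 = (-1 + 479)**2 = 478**2 = 228484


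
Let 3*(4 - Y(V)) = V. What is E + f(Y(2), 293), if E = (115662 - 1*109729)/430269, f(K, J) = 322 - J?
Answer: 12483734/430269 ≈ 29.014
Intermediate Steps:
Y(V) = 4 - V/3
E = 5933/430269 (E = (115662 - 109729)*(1/430269) = 5933*(1/430269) = 5933/430269 ≈ 0.013789)
E + f(Y(2), 293) = 5933/430269 + (322 - 1*293) = 5933/430269 + (322 - 293) = 5933/430269 + 29 = 12483734/430269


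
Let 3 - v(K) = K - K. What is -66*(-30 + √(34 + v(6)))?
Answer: 1980 - 66*√37 ≈ 1578.5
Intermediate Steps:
v(K) = 3 (v(K) = 3 - (K - K) = 3 - 1*0 = 3 + 0 = 3)
-66*(-30 + √(34 + v(6))) = -66*(-30 + √(34 + 3)) = -66*(-30 + √37) = 1980 - 66*√37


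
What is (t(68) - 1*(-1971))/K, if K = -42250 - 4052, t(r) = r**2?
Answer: -6595/46302 ≈ -0.14243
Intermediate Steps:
K = -46302
(t(68) - 1*(-1971))/K = (68**2 - 1*(-1971))/(-46302) = (4624 + 1971)*(-1/46302) = 6595*(-1/46302) = -6595/46302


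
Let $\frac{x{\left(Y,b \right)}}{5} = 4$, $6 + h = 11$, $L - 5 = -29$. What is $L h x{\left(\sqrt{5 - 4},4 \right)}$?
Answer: $-2400$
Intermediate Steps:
$L = -24$ ($L = 5 - 29 = -24$)
$h = 5$ ($h = -6 + 11 = 5$)
$x{\left(Y,b \right)} = 20$ ($x{\left(Y,b \right)} = 5 \cdot 4 = 20$)
$L h x{\left(\sqrt{5 - 4},4 \right)} = \left(-24\right) 5 \cdot 20 = \left(-120\right) 20 = -2400$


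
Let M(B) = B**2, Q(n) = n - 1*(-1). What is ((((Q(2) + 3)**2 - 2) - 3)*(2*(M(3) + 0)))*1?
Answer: 558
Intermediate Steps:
Q(n) = 1 + n (Q(n) = n + 1 = 1 + n)
((((Q(2) + 3)**2 - 2) - 3)*(2*(M(3) + 0)))*1 = (((((1 + 2) + 3)**2 - 2) - 3)*(2*(3**2 + 0)))*1 = ((((3 + 3)**2 - 2) - 3)*(2*(9 + 0)))*1 = (((6**2 - 2) - 3)*(2*9))*1 = (((36 - 2) - 3)*18)*1 = ((34 - 3)*18)*1 = (31*18)*1 = 558*1 = 558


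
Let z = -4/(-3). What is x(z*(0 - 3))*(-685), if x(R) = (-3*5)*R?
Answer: -41100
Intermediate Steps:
z = 4/3 (z = -4*(-1/3) = 4/3 ≈ 1.3333)
x(R) = -15*R
x(z*(0 - 3))*(-685) = -20*(0 - 3)*(-685) = -20*(-3)*(-685) = -15*(-4)*(-685) = 60*(-685) = -41100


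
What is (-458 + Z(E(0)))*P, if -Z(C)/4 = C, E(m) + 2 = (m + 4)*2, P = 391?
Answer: -188462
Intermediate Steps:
E(m) = 6 + 2*m (E(m) = -2 + (m + 4)*2 = -2 + (4 + m)*2 = -2 + (8 + 2*m) = 6 + 2*m)
Z(C) = -4*C
(-458 + Z(E(0)))*P = (-458 - 4*(6 + 2*0))*391 = (-458 - 4*(6 + 0))*391 = (-458 - 4*6)*391 = (-458 - 24)*391 = -482*391 = -188462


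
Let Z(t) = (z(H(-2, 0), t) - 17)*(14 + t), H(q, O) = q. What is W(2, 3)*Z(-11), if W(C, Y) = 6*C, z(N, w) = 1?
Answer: -576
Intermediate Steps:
Z(t) = -224 - 16*t (Z(t) = (1 - 17)*(14 + t) = -16*(14 + t) = -224 - 16*t)
W(2, 3)*Z(-11) = (6*2)*(-224 - 16*(-11)) = 12*(-224 + 176) = 12*(-48) = -576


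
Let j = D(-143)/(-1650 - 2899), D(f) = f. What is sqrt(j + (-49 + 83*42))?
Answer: 4*sqrt(4445241859)/4549 ≈ 58.626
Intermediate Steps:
j = 143/4549 (j = -143/(-1650 - 2899) = -143/(-4549) = -143*(-1/4549) = 143/4549 ≈ 0.031435)
sqrt(j + (-49 + 83*42)) = sqrt(143/4549 + (-49 + 83*42)) = sqrt(143/4549 + (-49 + 3486)) = sqrt(143/4549 + 3437) = sqrt(15635056/4549) = 4*sqrt(4445241859)/4549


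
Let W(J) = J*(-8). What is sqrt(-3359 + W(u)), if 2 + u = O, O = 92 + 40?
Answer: I*sqrt(4399) ≈ 66.325*I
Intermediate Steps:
O = 132
u = 130 (u = -2 + 132 = 130)
W(J) = -8*J
sqrt(-3359 + W(u)) = sqrt(-3359 - 8*130) = sqrt(-3359 - 1040) = sqrt(-4399) = I*sqrt(4399)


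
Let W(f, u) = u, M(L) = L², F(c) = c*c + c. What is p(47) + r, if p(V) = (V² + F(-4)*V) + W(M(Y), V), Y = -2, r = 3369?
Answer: 6189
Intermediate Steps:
F(c) = c + c² (F(c) = c² + c = c + c²)
p(V) = V² + 13*V (p(V) = (V² + (-4*(1 - 4))*V) + V = (V² + (-4*(-3))*V) + V = (V² + 12*V) + V = V² + 13*V)
p(47) + r = 47*(13 + 47) + 3369 = 47*60 + 3369 = 2820 + 3369 = 6189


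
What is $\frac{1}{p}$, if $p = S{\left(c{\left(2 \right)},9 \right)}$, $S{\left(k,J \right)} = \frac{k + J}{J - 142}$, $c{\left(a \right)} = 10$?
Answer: $-7$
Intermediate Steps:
$S{\left(k,J \right)} = \frac{J + k}{-142 + J}$
$p = - \frac{1}{7}$ ($p = \frac{9 + 10}{-142 + 9} = \frac{1}{-133} \cdot 19 = \left(- \frac{1}{133}\right) 19 = - \frac{1}{7} \approx -0.14286$)
$\frac{1}{p} = \frac{1}{- \frac{1}{7}} = -7$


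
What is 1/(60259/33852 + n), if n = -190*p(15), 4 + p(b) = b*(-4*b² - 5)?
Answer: 33852/87338558779 ≈ 3.8760e-7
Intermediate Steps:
p(b) = -4 + b*(-5 - 4*b²) (p(b) = -4 + b*(-4*b² - 5) = -4 + b*(-5 - 4*b²))
n = 2580010 (n = -190*(-4 - 5*15 - 4*15³) = -190*(-4 - 75 - 4*3375) = -190*(-4 - 75 - 13500) = -190*(-13579) = 2580010)
1/(60259/33852 + n) = 1/(60259/33852 + 2580010) = 1/(87338558779/33852) = 33852/87338558779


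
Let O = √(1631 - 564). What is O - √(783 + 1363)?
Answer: √1067 - √2146 ≈ -13.660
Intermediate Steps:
O = √1067 ≈ 32.665
O - √(783 + 1363) = √1067 - √(783 + 1363) = √1067 - √2146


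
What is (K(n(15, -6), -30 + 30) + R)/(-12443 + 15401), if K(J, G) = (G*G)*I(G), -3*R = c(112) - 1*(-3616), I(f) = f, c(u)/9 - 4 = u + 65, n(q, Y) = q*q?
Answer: -5245/8874 ≈ -0.59105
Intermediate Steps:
n(q, Y) = q²
c(u) = 621 + 9*u (c(u) = 36 + 9*(u + 65) = 36 + 9*(65 + u) = 36 + (585 + 9*u) = 621 + 9*u)
R = -5245/3 (R = -((621 + 9*112) - 1*(-3616))/3 = -((621 + 1008) + 3616)/3 = -(1629 + 3616)/3 = -⅓*5245 = -5245/3 ≈ -1748.3)
K(J, G) = G³ (K(J, G) = (G*G)*G = G²*G = G³)
(K(n(15, -6), -30 + 30) + R)/(-12443 + 15401) = ((-30 + 30)³ - 5245/3)/(-12443 + 15401) = (0³ - 5245/3)/2958 = (0 - 5245/3)*(1/2958) = -5245/3*1/2958 = -5245/8874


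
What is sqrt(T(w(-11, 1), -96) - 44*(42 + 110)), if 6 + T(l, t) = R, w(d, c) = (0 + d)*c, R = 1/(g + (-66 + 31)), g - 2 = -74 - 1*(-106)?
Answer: I*sqrt(6695) ≈ 81.823*I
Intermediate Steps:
g = 34 (g = 2 + (-74 - 1*(-106)) = 2 + (-74 + 106) = 2 + 32 = 34)
R = -1 (R = 1/(34 + (-66 + 31)) = 1/(34 - 35) = 1/(-1) = -1)
w(d, c) = c*d (w(d, c) = d*c = c*d)
T(l, t) = -7 (T(l, t) = -6 - 1 = -7)
sqrt(T(w(-11, 1), -96) - 44*(42 + 110)) = sqrt(-7 - 44*(42 + 110)) = sqrt(-7 - 44*152) = sqrt(-7 - 6688) = sqrt(-6695) = I*sqrt(6695)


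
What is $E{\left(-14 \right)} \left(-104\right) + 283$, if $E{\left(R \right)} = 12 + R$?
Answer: $491$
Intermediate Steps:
$E{\left(-14 \right)} \left(-104\right) + 283 = \left(12 - 14\right) \left(-104\right) + 283 = \left(-2\right) \left(-104\right) + 283 = 208 + 283 = 491$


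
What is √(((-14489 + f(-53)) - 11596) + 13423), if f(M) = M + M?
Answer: 4*I*√798 ≈ 113.0*I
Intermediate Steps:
f(M) = 2*M
√(((-14489 + f(-53)) - 11596) + 13423) = √(((-14489 + 2*(-53)) - 11596) + 13423) = √(((-14489 - 106) - 11596) + 13423) = √((-14595 - 11596) + 13423) = √(-26191 + 13423) = √(-12768) = 4*I*√798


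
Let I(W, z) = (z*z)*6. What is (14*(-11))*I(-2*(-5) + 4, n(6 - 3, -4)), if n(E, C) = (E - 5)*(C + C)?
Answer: -236544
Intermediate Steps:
n(E, C) = 2*C*(-5 + E) (n(E, C) = (-5 + E)*(2*C) = 2*C*(-5 + E))
I(W, z) = 6*z² (I(W, z) = z²*6 = 6*z²)
(14*(-11))*I(-2*(-5) + 4, n(6 - 3, -4)) = (14*(-11))*(6*(2*(-4)*(-5 + (6 - 3)))²) = -924*(2*(-4)*(-5 + 3))² = -924*(2*(-4)*(-2))² = -924*16² = -924*256 = -154*1536 = -236544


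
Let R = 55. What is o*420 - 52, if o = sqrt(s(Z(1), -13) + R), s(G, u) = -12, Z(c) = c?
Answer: -52 + 420*sqrt(43) ≈ 2702.1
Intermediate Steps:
o = sqrt(43) (o = sqrt(-12 + 55) = sqrt(43) ≈ 6.5574)
o*420 - 52 = sqrt(43)*420 - 52 = 420*sqrt(43) - 52 = -52 + 420*sqrt(43)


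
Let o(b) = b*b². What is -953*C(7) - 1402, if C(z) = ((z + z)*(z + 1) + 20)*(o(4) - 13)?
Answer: -6416998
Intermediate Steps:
o(b) = b³
C(z) = 1020 + 102*z*(1 + z) (C(z) = ((z + z)*(z + 1) + 20)*(4³ - 13) = ((2*z)*(1 + z) + 20)*(64 - 13) = (2*z*(1 + z) + 20)*51 = (20 + 2*z*(1 + z))*51 = 1020 + 102*z*(1 + z))
-953*C(7) - 1402 = -953*(1020 + 102*7 + 102*7²) - 1402 = -953*(1020 + 714 + 102*49) - 1402 = -953*(1020 + 714 + 4998) - 1402 = -953*6732 - 1402 = -6415596 - 1402 = -6416998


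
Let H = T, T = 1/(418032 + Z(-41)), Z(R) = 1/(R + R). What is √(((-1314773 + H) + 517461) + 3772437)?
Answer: √3495843262461141638211/34278623 ≈ 1724.9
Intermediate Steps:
Z(R) = 1/(2*R)
T = 82/34278623 (T = 1/(418032 + (½)/(-41)) = 1/(418032 + (½)*(-1/41)) = 1/(418032 - 1/82) = 1/(34278623/82) = 82/34278623 ≈ 2.3922e-6)
H = 82/34278623 ≈ 2.3922e-6
√(((-1314773 + H) + 517461) + 3772437) = √(((-1314773 + 82/34278623) + 517461) + 3772437) = √((-45068607997497/34278623 + 517461) + 3772437) = √(-27330757461294/34278623 + 3772437) = √(101983188252957/34278623) = √3495843262461141638211/34278623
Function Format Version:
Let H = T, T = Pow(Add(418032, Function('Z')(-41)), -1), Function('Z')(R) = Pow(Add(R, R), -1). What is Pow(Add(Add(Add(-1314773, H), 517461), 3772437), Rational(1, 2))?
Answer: Mul(Rational(1, 34278623), Pow(3495843262461141638211, Rational(1, 2))) ≈ 1724.9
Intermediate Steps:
Function('Z')(R) = Mul(Rational(1, 2), Pow(R, -1)) (Function('Z')(R) = Pow(Mul(2, R), -1) = Mul(Rational(1, 2), Pow(R, -1)))
T = Rational(82, 34278623) (T = Pow(Add(418032, Mul(Rational(1, 2), Pow(-41, -1))), -1) = Pow(Add(418032, Mul(Rational(1, 2), Rational(-1, 41))), -1) = Pow(Add(418032, Rational(-1, 82)), -1) = Pow(Rational(34278623, 82), -1) = Rational(82, 34278623) ≈ 2.3922e-6)
H = Rational(82, 34278623) ≈ 2.3922e-6
Pow(Add(Add(Add(-1314773, H), 517461), 3772437), Rational(1, 2)) = Pow(Add(Add(Add(-1314773, Rational(82, 34278623)), 517461), 3772437), Rational(1, 2)) = Pow(Add(Add(Rational(-45068607997497, 34278623), 517461), 3772437), Rational(1, 2)) = Pow(Add(Rational(-27330757461294, 34278623), 3772437), Rational(1, 2)) = Pow(Rational(101983188252957, 34278623), Rational(1, 2)) = Mul(Rational(1, 34278623), Pow(3495843262461141638211, Rational(1, 2)))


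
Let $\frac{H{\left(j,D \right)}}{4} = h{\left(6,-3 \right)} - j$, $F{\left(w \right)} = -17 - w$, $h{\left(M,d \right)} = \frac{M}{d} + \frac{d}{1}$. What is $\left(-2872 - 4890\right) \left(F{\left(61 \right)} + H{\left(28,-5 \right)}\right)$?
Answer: $1630020$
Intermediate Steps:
$h{\left(M,d \right)} = d + \frac{M}{d}$ ($h{\left(M,d \right)} = \frac{M}{d} + d 1 = \frac{M}{d} + d = d + \frac{M}{d}$)
$H{\left(j,D \right)} = -20 - 4 j$ ($H{\left(j,D \right)} = 4 \left(\left(-3 + \frac{6}{-3}\right) - j\right) = 4 \left(\left(-3 + 6 \left(- \frac{1}{3}\right)\right) - j\right) = 4 \left(\left(-3 - 2\right) - j\right) = 4 \left(-5 - j\right) = -20 - 4 j$)
$\left(-2872 - 4890\right) \left(F{\left(61 \right)} + H{\left(28,-5 \right)}\right) = \left(-2872 - 4890\right) \left(\left(-17 - 61\right) - 132\right) = - 7762 \left(\left(-17 - 61\right) - 132\right) = - 7762 \left(-78 - 132\right) = \left(-7762\right) \left(-210\right) = 1630020$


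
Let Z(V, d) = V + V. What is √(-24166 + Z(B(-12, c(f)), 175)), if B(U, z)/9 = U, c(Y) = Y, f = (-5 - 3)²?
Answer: I*√24382 ≈ 156.15*I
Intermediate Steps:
f = 64 (f = (-8)² = 64)
B(U, z) = 9*U
Z(V, d) = 2*V
√(-24166 + Z(B(-12, c(f)), 175)) = √(-24166 + 2*(9*(-12))) = √(-24166 + 2*(-108)) = √(-24166 - 216) = √(-24382) = I*√24382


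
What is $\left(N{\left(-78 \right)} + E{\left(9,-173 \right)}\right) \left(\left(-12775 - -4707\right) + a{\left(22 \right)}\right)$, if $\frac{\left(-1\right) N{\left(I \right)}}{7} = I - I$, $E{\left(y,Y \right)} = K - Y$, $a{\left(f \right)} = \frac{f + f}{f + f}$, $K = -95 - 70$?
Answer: $-64536$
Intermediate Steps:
$K = -165$ ($K = -95 - 70 = -165$)
$a{\left(f \right)} = 1$ ($a{\left(f \right)} = \frac{2 f}{2 f} = 2 f \frac{1}{2 f} = 1$)
$E{\left(y,Y \right)} = -165 - Y$
$N{\left(I \right)} = 0$ ($N{\left(I \right)} = - 7 \left(I - I\right) = \left(-7\right) 0 = 0$)
$\left(N{\left(-78 \right)} + E{\left(9,-173 \right)}\right) \left(\left(-12775 - -4707\right) + a{\left(22 \right)}\right) = \left(0 - -8\right) \left(\left(-12775 - -4707\right) + 1\right) = \left(0 + \left(-165 + 173\right)\right) \left(\left(-12775 + 4707\right) + 1\right) = \left(0 + 8\right) \left(-8068 + 1\right) = 8 \left(-8067\right) = -64536$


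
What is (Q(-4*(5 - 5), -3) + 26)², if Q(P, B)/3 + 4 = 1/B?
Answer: 169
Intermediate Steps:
Q(P, B) = -12 + 3/B
(Q(-4*(5 - 5), -3) + 26)² = ((-12 + 3/(-3)) + 26)² = ((-12 + 3*(-⅓)) + 26)² = ((-12 - 1) + 26)² = (-13 + 26)² = 13² = 169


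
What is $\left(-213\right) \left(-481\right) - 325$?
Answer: $102128$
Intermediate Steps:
$\left(-213\right) \left(-481\right) - 325 = 102453 - 325 = 102128$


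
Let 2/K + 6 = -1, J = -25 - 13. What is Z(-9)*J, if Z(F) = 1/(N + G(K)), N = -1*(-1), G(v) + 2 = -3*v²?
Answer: 1862/61 ≈ 30.525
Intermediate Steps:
J = -38
K = -2/7 (K = 2/(-6 - 1) = 2/(-7) = 2*(-⅐) = -2/7 ≈ -0.28571)
G(v) = -2 - 3*v²
N = 1
Z(F) = -49/61 (Z(F) = 1/(1 + (-2 - 3*(-2/7)²)) = 1/(1 + (-2 - 3*4/49)) = 1/(1 + (-2 - 12/49)) = 1/(1 - 110/49) = 1/(-61/49) = -49/61)
Z(-9)*J = -49/61*(-38) = 1862/61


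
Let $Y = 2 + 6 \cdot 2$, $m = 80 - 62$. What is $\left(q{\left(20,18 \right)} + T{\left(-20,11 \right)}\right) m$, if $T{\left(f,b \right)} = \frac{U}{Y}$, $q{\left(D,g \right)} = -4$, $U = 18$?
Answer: $- \frac{342}{7} \approx -48.857$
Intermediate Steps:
$m = 18$
$Y = 14$ ($Y = 2 + 12 = 14$)
$T{\left(f,b \right)} = \frac{9}{7}$ ($T{\left(f,b \right)} = \frac{18}{14} = 18 \cdot \frac{1}{14} = \frac{9}{7}$)
$\left(q{\left(20,18 \right)} + T{\left(-20,11 \right)}\right) m = \left(-4 + \frac{9}{7}\right) 18 = \left(- \frac{19}{7}\right) 18 = - \frac{342}{7}$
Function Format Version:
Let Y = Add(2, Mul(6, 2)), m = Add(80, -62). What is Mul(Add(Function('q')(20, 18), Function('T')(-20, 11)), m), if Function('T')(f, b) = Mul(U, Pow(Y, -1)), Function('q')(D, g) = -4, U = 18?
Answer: Rational(-342, 7) ≈ -48.857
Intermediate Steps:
m = 18
Y = 14 (Y = Add(2, 12) = 14)
Function('T')(f, b) = Rational(9, 7) (Function('T')(f, b) = Mul(18, Pow(14, -1)) = Mul(18, Rational(1, 14)) = Rational(9, 7))
Mul(Add(Function('q')(20, 18), Function('T')(-20, 11)), m) = Mul(Add(-4, Rational(9, 7)), 18) = Mul(Rational(-19, 7), 18) = Rational(-342, 7)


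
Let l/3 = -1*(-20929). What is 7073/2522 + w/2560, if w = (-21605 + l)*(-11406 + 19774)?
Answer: 13580109193/100880 ≈ 1.3462e+5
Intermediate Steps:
l = 62787 (l = 3*(-1*(-20929)) = 3*20929 = 62787)
w = 344610976 (w = (-21605 + 62787)*(-11406 + 19774) = 41182*8368 = 344610976)
7073/2522 + w/2560 = 7073/2522 + 344610976/2560 = 7073*(1/2522) + 344610976*(1/2560) = 7073/2522 + 10769093/80 = 13580109193/100880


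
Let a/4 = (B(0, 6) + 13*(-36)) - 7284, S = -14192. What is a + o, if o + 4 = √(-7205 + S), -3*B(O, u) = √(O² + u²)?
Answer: -31020 + I*√21397 ≈ -31020.0 + 146.28*I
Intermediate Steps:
B(O, u) = -√(O² + u²)/3
a = -31016 (a = 4*((-√(0² + 6²)/3 + 13*(-36)) - 7284) = 4*((-√(0 + 36)/3 - 468) - 7284) = 4*((-√36/3 - 468) - 7284) = 4*((-⅓*6 - 468) - 7284) = 4*((-2 - 468) - 7284) = 4*(-470 - 7284) = 4*(-7754) = -31016)
o = -4 + I*√21397 (o = -4 + √(-7205 - 14192) = -4 + √(-21397) = -4 + I*√21397 ≈ -4.0 + 146.28*I)
a + o = -31016 + (-4 + I*√21397) = -31020 + I*√21397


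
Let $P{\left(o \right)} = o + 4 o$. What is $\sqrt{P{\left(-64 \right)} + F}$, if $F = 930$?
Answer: $\sqrt{610} \approx 24.698$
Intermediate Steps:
$P{\left(o \right)} = 5 o$
$\sqrt{P{\left(-64 \right)} + F} = \sqrt{5 \left(-64\right) + 930} = \sqrt{-320 + 930} = \sqrt{610}$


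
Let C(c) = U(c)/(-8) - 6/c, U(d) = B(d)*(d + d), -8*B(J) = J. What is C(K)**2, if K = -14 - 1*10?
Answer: 5329/16 ≈ 333.06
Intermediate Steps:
K = -24 (K = -14 - 10 = -24)
B(J) = -J/8
U(d) = -d**2/4 (U(d) = (-d/8)*(d + d) = (-d/8)*(2*d) = -d**2/4)
C(c) = -6/c + c**2/32 (C(c) = -c**2/4/(-8) - 6/c = -c**2/4*(-1/8) - 6/c = c**2/32 - 6/c = -6/c + c**2/32)
C(K)**2 = ((1/32)*(-192 + (-24)**3)/(-24))**2 = ((1/32)*(-1/24)*(-192 - 13824))**2 = ((1/32)*(-1/24)*(-14016))**2 = (73/4)**2 = 5329/16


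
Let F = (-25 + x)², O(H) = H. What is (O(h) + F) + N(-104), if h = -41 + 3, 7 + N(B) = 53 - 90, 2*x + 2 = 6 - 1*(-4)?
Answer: 359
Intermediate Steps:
x = 4 (x = -1 + (6 - 1*(-4))/2 = -1 + (6 + 4)/2 = -1 + (½)*10 = -1 + 5 = 4)
N(B) = -44 (N(B) = -7 + (53 - 90) = -7 - 37 = -44)
h = -38
F = 441 (F = (-25 + 4)² = (-21)² = 441)
(O(h) + F) + N(-104) = (-38 + 441) - 44 = 403 - 44 = 359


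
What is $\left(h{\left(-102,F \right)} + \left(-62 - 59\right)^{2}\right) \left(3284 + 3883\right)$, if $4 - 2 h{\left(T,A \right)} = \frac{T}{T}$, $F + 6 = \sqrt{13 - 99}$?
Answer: $\frac{209885595}{2} \approx 1.0494 \cdot 10^{8}$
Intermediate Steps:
$F = -6 + i \sqrt{86}$ ($F = -6 + \sqrt{13 - 99} = -6 + \sqrt{-86} = -6 + i \sqrt{86} \approx -6.0 + 9.2736 i$)
$h{\left(T,A \right)} = \frac{3}{2}$ ($h{\left(T,A \right)} = 2 - \frac{T \frac{1}{T}}{2} = 2 - \frac{1}{2} = \frac{3}{2}$)
$\left(h{\left(-102,F \right)} + \left(-62 - 59\right)^{2}\right) \left(3284 + 3883\right) = \left(\frac{3}{2} + \left(-62 - 59\right)^{2}\right) \left(3284 + 3883\right) = \left(\frac{3}{2} + \left(-121\right)^{2}\right) 7167 = \left(\frac{3}{2} + 14641\right) 7167 = \frac{29285}{2} \cdot 7167 = \frac{209885595}{2}$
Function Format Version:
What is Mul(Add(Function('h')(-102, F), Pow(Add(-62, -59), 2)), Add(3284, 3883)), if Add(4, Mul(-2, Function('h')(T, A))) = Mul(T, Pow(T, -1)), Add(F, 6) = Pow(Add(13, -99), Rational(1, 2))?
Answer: Rational(209885595, 2) ≈ 1.0494e+8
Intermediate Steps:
F = Add(-6, Mul(I, Pow(86, Rational(1, 2)))) (F = Add(-6, Pow(Add(13, -99), Rational(1, 2))) = Add(-6, Pow(-86, Rational(1, 2))) = Add(-6, Mul(I, Pow(86, Rational(1, 2)))) ≈ Add(-6.0000, Mul(9.2736, I)))
Function('h')(T, A) = Rational(3, 2) (Function('h')(T, A) = Add(2, Mul(Rational(-1, 2), Mul(T, Pow(T, -1)))) = Add(2, Mul(Rational(-1, 2), 1)) = Add(2, Rational(-1, 2)) = Rational(3, 2))
Mul(Add(Function('h')(-102, F), Pow(Add(-62, -59), 2)), Add(3284, 3883)) = Mul(Add(Rational(3, 2), Pow(Add(-62, -59), 2)), Add(3284, 3883)) = Mul(Add(Rational(3, 2), Pow(-121, 2)), 7167) = Mul(Add(Rational(3, 2), 14641), 7167) = Mul(Rational(29285, 2), 7167) = Rational(209885595, 2)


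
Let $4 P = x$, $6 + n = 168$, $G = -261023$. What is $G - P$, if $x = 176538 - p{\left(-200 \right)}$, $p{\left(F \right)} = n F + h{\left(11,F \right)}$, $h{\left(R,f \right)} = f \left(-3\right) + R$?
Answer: $- \frac{1252419}{4} \approx -3.1311 \cdot 10^{5}$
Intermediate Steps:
$h{\left(R,f \right)} = R - 3 f$ ($h{\left(R,f \right)} = - 3 f + R = R - 3 f$)
$n = 162$ ($n = -6 + 168 = 162$)
$p{\left(F \right)} = 11 + 159 F$ ($p{\left(F \right)} = 162 F - \left(-11 + 3 F\right) = 11 + 159 F$)
$x = 208327$ ($x = 176538 - \left(11 + 159 \left(-200\right)\right) = 176538 - \left(11 - 31800\right) = 176538 - -31789 = 176538 + 31789 = 208327$)
$P = \frac{208327}{4}$ ($P = \frac{1}{4} \cdot 208327 = \frac{208327}{4} \approx 52082.0$)
$G - P = -261023 - \frac{208327}{4} = - \frac{1252419}{4}$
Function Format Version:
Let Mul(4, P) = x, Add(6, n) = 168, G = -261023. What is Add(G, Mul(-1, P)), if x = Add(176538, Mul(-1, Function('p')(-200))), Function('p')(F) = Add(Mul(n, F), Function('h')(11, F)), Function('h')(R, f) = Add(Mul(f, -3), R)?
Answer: Rational(-1252419, 4) ≈ -3.1311e+5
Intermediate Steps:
Function('h')(R, f) = Add(R, Mul(-3, f)) (Function('h')(R, f) = Add(Mul(-3, f), R) = Add(R, Mul(-3, f)))
n = 162 (n = Add(-6, 168) = 162)
Function('p')(F) = Add(11, Mul(159, F)) (Function('p')(F) = Add(Mul(162, F), Add(11, Mul(-3, F))) = Add(11, Mul(159, F)))
x = 208327 (x = Add(176538, Mul(-1, Add(11, Mul(159, -200)))) = Add(176538, Mul(-1, Add(11, -31800))) = Add(176538, Mul(-1, -31789)) = Add(176538, 31789) = 208327)
P = Rational(208327, 4) (P = Mul(Rational(1, 4), 208327) = Rational(208327, 4) ≈ 52082.)
Add(G, Mul(-1, P)) = Add(-261023, Mul(-1, Rational(208327, 4))) = Add(-261023, Rational(-208327, 4)) = Rational(-1252419, 4)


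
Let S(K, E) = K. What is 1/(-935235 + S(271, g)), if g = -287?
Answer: -1/934964 ≈ -1.0696e-6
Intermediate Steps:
1/(-935235 + S(271, g)) = 1/(-935235 + 271) = 1/(-934964) = -1/934964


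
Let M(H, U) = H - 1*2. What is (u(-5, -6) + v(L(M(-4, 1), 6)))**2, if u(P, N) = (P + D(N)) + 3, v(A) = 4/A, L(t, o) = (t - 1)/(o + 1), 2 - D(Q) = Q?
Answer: 4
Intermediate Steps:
D(Q) = 2 - Q
M(H, U) = -2 + H (M(H, U) = H - 2 = -2 + H)
L(t, o) = (-1 + t)/(1 + o)
u(P, N) = 5 + P - N (u(P, N) = (P + (2 - N)) + 3 = (2 + P - N) + 3 = 5 + P - N)
(u(-5, -6) + v(L(M(-4, 1), 6)))**2 = ((5 - 5 - 1*(-6)) + 4/(((-1 + (-2 - 4))/(1 + 6))))**2 = ((5 - 5 + 6) + 4/(((-1 - 6)/7)))**2 = (6 + 4/(((1/7)*(-7))))**2 = (6 + 4/(-1))**2 = (6 + 4*(-1))**2 = (6 - 4)**2 = 2**2 = 4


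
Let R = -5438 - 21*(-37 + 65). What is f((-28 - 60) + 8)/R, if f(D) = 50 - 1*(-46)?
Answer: -48/3013 ≈ -0.015931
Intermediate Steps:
R = -6026 (R = -5438 - 21*28 = -5438 - 1*588 = -5438 - 588 = -6026)
f(D) = 96 (f(D) = 50 + 46 = 96)
f((-28 - 60) + 8)/R = 96/(-6026) = 96*(-1/6026) = -48/3013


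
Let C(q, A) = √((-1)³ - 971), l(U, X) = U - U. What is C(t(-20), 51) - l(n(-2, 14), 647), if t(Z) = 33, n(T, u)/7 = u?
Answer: 18*I*√3 ≈ 31.177*I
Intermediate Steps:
n(T, u) = 7*u
l(U, X) = 0
C(q, A) = 18*I*√3 (C(q, A) = √(-1 - 971) = √(-972) = 18*I*√3)
C(t(-20), 51) - l(n(-2, 14), 647) = 18*I*√3 - 1*0 = 18*I*√3 + 0 = 18*I*√3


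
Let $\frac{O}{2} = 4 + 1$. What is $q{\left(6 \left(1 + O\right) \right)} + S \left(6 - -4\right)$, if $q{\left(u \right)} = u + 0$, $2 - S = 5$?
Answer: $36$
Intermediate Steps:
$S = -3$ ($S = 2 - 5 = -3$)
$O = 10$ ($O = 2 \left(4 + 1\right) = 2 \cdot 5 = 10$)
$q{\left(u \right)} = u$
$q{\left(6 \left(1 + O\right) \right)} + S \left(6 - -4\right) = 6 \left(1 + 10\right) - 3 \left(6 - -4\right) = 6 \cdot 11 - 3 \left(6 + 4\right) = 66 - 30 = 36$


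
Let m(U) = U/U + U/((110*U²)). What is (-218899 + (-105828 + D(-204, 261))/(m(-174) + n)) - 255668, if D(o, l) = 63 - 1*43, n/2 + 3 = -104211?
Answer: -1893184682035707/3989292781 ≈ -4.7457e+5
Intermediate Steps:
n = -208428 (n = -6 + 2*(-104211) = -6 - 208422 = -208428)
m(U) = 1 + 1/(110*U) (m(U) = 1 + U*(1/(110*U²)) = 1 + 1/(110*U))
D(o, l) = 20 (D(o, l) = 63 - 43 = 20)
(-218899 + (-105828 + D(-204, 261))/(m(-174) + n)) - 255668 = (-218899 + (-105828 + 20)/((1/110 - 174)/(-174) - 208428)) - 255668 = (-218899 - 105808/(-1/174*(-19139/110) - 208428)) - 255668 = (-218899 - 105808/(19139/19140 - 208428)) - 255668 = (-218899 - 105808/(-3989292781/19140)) - 255668 = (-218899 - 105808*(-19140/3989292781)) - 255668 = (-218899 + 2025165120/3989292781) - 255668 = -873250175302999/3989292781 - 255668 = -1893184682035707/3989292781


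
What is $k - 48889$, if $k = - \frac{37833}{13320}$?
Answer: $- \frac{217079771}{4440} \approx -48892.0$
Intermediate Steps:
$k = - \frac{12611}{4440}$ ($k = \left(-37833\right) \frac{1}{13320} = - \frac{12611}{4440} \approx -2.8403$)
$k - 48889 = - \frac{12611}{4440} - 48889 = - \frac{217079771}{4440}$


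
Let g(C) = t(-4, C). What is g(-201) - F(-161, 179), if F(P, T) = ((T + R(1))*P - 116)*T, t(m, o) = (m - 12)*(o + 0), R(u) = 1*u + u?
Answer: 5240219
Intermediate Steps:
R(u) = 2*u (R(u) = u + u = 2*u)
t(m, o) = o*(-12 + m) (t(m, o) = (-12 + m)*o = o*(-12 + m))
g(C) = -16*C (g(C) = C*(-12 - 4) = C*(-16) = -16*C)
F(P, T) = T*(-116 + P*(2 + T)) (F(P, T) = ((T + 2*1)*P - 116)*T = ((T + 2)*P - 116)*T = ((2 + T)*P - 116)*T = (P*(2 + T) - 116)*T = (-116 + P*(2 + T))*T = T*(-116 + P*(2 + T)))
g(-201) - F(-161, 179) = -16*(-201) - 179*(-116 + 2*(-161) - 161*179) = 3216 - 179*(-116 - 322 - 28819) = 3216 - 179*(-29257) = 3216 - 1*(-5237003) = 3216 + 5237003 = 5240219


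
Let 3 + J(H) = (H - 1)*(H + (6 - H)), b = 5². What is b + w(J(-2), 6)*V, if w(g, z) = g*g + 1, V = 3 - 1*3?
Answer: 25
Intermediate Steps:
b = 25
J(H) = -9 + 6*H (J(H) = -3 + (H - 1)*(H + (6 - H)) = -3 + (-1 + H)*6 = -3 + (-6 + 6*H) = -9 + 6*H)
V = 0 (V = 3 - 3 = 0)
w(g, z) = 1 + g² (w(g, z) = g² + 1 = 1 + g²)
b + w(J(-2), 6)*V = 25 + (1 + (-9 + 6*(-2))²)*0 = 25 + (1 + (-9 - 12)²)*0 = 25 + (1 + (-21)²)*0 = 25 + (1 + 441)*0 = 25 + 442*0 = 25 + 0 = 25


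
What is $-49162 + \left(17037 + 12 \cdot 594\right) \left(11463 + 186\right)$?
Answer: $281448923$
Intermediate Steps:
$-49162 + \left(17037 + 12 \cdot 594\right) \left(11463 + 186\right) = -49162 + \left(17037 + 7128\right) 11649 = -49162 + 24165 \cdot 11649 = -49162 + 281498085 = 281448923$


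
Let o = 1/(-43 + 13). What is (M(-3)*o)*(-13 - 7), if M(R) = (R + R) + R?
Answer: -6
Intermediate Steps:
M(R) = 3*R (M(R) = 2*R + R = 3*R)
o = -1/30 (o = 1/(-30) = -1/30 ≈ -0.033333)
(M(-3)*o)*(-13 - 7) = ((3*(-3))*(-1/30))*(-13 - 7) = -9*(-1/30)*(-20) = (3/10)*(-20) = -6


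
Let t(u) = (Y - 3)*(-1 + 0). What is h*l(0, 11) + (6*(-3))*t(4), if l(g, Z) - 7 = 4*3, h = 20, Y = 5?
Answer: 416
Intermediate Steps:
t(u) = -2 (t(u) = (5 - 3)*(-1 + 0) = 2*(-1) = -2)
l(g, Z) = 19 (l(g, Z) = 7 + 4*3 = 7 + 12 = 19)
h*l(0, 11) + (6*(-3))*t(4) = 20*19 + (6*(-3))*(-2) = 380 - 18*(-2) = 380 + 36 = 416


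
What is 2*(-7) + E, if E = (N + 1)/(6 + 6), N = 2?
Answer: -55/4 ≈ -13.750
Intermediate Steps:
E = ¼ (E = (2 + 1)/(6 + 6) = 3/12 = 3*(1/12) = ¼ ≈ 0.25000)
2*(-7) + E = 2*(-7) + ¼ = -14 + ¼ = -55/4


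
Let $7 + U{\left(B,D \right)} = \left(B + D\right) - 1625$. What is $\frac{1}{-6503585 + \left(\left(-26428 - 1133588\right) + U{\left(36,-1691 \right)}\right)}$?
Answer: $- \frac{1}{7666888} \approx -1.3043 \cdot 10^{-7}$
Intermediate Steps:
$U{\left(B,D \right)} = -1632 + B + D$ ($U{\left(B,D \right)} = -7 - \left(1625 - B - D\right) = -7 + \left(-1625 + B + D\right) = -1632 + B + D$)
$\frac{1}{-6503585 + \left(\left(-26428 - 1133588\right) + U{\left(36,-1691 \right)}\right)} = \frac{1}{-6503585 - 1163303} = \frac{1}{-7666888} = - \frac{1}{7666888}$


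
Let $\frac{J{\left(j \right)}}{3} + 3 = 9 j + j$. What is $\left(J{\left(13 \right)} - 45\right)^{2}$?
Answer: $112896$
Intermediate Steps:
$J{\left(j \right)} = -9 + 30 j$ ($J{\left(j \right)} = -9 + 3 \left(9 j + j\right) = -9 + 3 \cdot 10 j = -9 + 30 j$)
$\left(J{\left(13 \right)} - 45\right)^{2} = \left(\left(-9 + 30 \cdot 13\right) - 45\right)^{2} = \left(\left(-9 + 390\right) - 45\right)^{2} = \left(381 - 45\right)^{2} = 336^{2} = 112896$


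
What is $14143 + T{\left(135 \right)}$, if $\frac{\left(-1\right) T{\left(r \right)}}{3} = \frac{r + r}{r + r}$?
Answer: $14140$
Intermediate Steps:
$T{\left(r \right)} = -3$ ($T{\left(r \right)} = - 3 \frac{r + r}{r + r} = - 3 \frac{2 r}{2 r} = - 3 \cdot 2 r \frac{1}{2 r} = \left(-3\right) 1 = -3$)
$14143 + T{\left(135 \right)} = 14143 - 3 = 14140$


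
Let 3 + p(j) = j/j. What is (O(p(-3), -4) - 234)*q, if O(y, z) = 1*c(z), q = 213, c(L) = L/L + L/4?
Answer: -49842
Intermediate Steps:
p(j) = -2 (p(j) = -3 + j/j = -3 + 1 = -2)
c(L) = 1 + L/4 (c(L) = 1 + L*(¼) = 1 + L/4)
O(y, z) = 1 + z/4 (O(y, z) = 1*(1 + z/4) = 1 + z/4)
(O(p(-3), -4) - 234)*q = ((1 + (¼)*(-4)) - 234)*213 = ((1 - 1) - 234)*213 = (0 - 234)*213 = -234*213 = -49842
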